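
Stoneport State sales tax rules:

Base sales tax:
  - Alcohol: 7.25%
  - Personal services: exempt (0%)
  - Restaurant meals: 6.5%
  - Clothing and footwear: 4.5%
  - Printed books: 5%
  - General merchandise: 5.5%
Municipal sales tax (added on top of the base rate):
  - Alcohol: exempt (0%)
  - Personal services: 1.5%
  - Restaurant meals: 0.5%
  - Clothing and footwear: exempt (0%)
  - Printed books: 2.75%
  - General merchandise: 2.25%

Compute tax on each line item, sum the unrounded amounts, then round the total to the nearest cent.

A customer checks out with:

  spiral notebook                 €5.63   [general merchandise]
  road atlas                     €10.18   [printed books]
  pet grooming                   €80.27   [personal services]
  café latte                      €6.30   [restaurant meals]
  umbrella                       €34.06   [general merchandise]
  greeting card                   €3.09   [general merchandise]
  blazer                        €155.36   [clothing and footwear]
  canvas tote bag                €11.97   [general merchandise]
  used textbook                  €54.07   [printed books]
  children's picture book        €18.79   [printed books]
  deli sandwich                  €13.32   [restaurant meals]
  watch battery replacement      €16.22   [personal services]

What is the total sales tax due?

Spiral notebook €5.63: general merchandise → 5.5% + 2.25% municipal = 7.75% → €0.436325
Road atlas €10.18: printed books → 5% + 2.75% municipal = 7.75% → €0.78895
Pet grooming €80.27: personal services → 0% + 1.5% municipal = 1.5% → €1.20405
Café latte €6.30: restaurant meals → 6.5% + 0.5% municipal = 7% → €0.441
Umbrella €34.06: general merchandise → 5.5% + 2.25% municipal = 7.75% → €2.63965
Greeting card €3.09: general merchandise → 5.5% + 2.25% municipal = 7.75% → €0.239475
Blazer €155.36: clothing and footwear → 4.5% + 0% municipal = 4.5% → €6.9912
Canvas tote bag €11.97: general merchandise → 5.5% + 2.25% municipal = 7.75% → €0.927675
Used textbook €54.07: printed books → 5% + 2.75% municipal = 7.75% → €4.190425
Children's picture book €18.79: printed books → 5% + 2.75% municipal = 7.75% → €1.456225
Deli sandwich €13.32: restaurant meals → 6.5% + 0.5% municipal = 7% → €0.9324
Watch battery replacement €16.22: personal services → 0% + 1.5% municipal = 1.5% → €0.2433
Unrounded tax sum = €20.490675 → €20.49

€20.49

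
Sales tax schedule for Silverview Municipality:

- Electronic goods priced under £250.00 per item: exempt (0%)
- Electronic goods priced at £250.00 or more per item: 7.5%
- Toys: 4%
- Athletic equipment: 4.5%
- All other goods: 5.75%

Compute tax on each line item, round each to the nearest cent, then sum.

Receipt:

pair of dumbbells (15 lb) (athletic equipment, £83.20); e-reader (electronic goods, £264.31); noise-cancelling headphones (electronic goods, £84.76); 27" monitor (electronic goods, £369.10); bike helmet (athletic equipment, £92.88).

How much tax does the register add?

£55.42

Pair of dumbbells (15 lb) £83.20: athletic equipment → 4.5% → £3.74
E-reader £264.31: electronic goods, £250.00 or more → 7.5% → £19.82
Noise-cancelling headphones £84.76: electronic goods, under £250.00 → 0% → £0.00
27" monitor £369.10: electronic goods, £250.00 or more → 7.5% → £27.68
Bike helmet £92.88: athletic equipment → 4.5% → £4.18
Total tax = £3.74 + £19.82 + £27.68 + £4.18 = £55.42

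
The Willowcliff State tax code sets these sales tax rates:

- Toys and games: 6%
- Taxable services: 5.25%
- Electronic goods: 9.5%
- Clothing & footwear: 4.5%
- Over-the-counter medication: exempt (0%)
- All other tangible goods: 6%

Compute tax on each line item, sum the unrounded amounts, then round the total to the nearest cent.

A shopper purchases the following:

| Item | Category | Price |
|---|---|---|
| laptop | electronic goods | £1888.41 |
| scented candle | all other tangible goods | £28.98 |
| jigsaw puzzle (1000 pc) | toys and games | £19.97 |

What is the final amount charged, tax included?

Laptop £1888.41: electronic goods → 9.5% → £179.39895
Scented candle £28.98: all other tangible goods → 6% → £1.7388
Jigsaw puzzle (1000 pc) £19.97: toys and games → 6% → £1.1982
Subtotal = £1937.36; unrounded tax = £182.33595 → £182.34; total due = £2119.70

£2119.70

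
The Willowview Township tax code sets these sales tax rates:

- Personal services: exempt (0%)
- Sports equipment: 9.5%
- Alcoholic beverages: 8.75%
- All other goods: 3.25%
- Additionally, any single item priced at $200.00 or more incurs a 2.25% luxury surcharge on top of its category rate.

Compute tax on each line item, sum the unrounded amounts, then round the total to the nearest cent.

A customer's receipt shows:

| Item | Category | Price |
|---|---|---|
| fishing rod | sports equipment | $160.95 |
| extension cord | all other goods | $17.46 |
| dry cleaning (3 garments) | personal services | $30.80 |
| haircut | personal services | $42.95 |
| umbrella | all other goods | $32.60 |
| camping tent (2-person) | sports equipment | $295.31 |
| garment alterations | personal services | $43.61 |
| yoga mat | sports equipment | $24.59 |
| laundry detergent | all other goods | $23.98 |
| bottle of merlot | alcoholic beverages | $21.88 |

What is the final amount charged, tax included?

Fishing rod $160.95: sports equipment → 9.5% → $15.29025
Extension cord $17.46: all other goods → 3.25% → $0.56745
Dry cleaning (3 garments) $30.80: personal services → 0% → $0.00
Haircut $42.95: personal services → 0% → $0.00
Umbrella $32.60: all other goods → 3.25% → $1.0595
Camping tent (2-person) $295.31: sports equipment → 9.5% + 2.25% surcharge = 11.75% → $34.698925
Garment alterations $43.61: personal services → 0% → $0.00
Yoga mat $24.59: sports equipment → 9.5% → $2.33605
Laundry detergent $23.98: all other goods → 3.25% → $0.77935
Bottle of merlot $21.88: alcoholic beverages → 8.75% → $1.9145
Subtotal = $694.13; unrounded tax = $56.646025 → $56.65; total due = $750.78

$750.78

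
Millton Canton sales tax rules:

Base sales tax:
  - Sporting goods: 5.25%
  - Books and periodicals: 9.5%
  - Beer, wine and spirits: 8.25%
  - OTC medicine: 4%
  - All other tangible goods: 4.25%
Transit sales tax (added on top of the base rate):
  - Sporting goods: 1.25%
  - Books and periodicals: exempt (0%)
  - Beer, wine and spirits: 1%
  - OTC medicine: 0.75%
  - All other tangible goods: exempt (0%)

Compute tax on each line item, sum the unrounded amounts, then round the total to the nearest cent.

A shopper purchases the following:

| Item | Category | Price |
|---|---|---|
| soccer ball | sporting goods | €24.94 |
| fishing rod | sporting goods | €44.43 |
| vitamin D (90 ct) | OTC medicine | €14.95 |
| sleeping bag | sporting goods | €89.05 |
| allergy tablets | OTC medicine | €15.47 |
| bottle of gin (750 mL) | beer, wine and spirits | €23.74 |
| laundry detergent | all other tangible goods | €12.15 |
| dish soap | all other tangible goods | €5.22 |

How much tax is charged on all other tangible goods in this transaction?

Laundry detergent €12.15: all other tangible goods → 4.25% + 0% transit = 4.25% → €0.516375
Dish soap €5.22: all other tangible goods → 4.25% + 0% transit = 4.25% → €0.22185
Tax on all other tangible goods: unrounded sum = €0.738225 → €0.74

€0.74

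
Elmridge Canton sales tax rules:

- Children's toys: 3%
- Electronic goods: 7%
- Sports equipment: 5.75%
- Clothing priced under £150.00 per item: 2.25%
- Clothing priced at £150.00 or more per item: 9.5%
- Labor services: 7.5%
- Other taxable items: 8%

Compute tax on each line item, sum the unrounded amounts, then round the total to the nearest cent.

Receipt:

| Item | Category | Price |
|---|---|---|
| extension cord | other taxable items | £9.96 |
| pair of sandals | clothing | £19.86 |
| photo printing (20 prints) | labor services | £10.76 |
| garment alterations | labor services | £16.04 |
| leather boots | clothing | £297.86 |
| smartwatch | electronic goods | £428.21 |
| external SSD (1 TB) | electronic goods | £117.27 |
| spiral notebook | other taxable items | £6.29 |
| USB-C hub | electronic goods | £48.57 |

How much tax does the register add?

Extension cord £9.96: other taxable items → 8% → £0.7968
Pair of sandals £19.86: clothing, under £150.00 → 2.25% → £0.44685
Photo printing (20 prints) £10.76: labor services → 7.5% → £0.807
Garment alterations £16.04: labor services → 7.5% → £1.203
Leather boots £297.86: clothing, £150.00 or more → 9.5% → £28.2967
Smartwatch £428.21: electronic goods → 7% → £29.9747
External SSD (1 TB) £117.27: electronic goods → 7% → £8.2089
Spiral notebook £6.29: other taxable items → 8% → £0.5032
USB-C hub £48.57: electronic goods → 7% → £3.3999
Unrounded tax sum = £73.63705 → £73.64

£73.64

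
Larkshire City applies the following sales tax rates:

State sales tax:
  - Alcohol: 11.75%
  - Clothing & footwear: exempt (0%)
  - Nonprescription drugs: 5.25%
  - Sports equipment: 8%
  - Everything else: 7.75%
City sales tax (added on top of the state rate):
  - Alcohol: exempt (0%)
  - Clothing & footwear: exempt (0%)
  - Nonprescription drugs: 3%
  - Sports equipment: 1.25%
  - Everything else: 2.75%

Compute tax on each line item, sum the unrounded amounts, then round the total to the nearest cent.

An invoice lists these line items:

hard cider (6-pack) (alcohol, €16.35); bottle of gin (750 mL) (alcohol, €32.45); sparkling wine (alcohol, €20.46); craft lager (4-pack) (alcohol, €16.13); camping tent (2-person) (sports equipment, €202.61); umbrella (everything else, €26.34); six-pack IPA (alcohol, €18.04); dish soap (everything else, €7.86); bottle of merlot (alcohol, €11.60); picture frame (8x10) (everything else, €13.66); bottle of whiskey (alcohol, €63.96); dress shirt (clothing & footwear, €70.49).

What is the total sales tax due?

Hard cider (6-pack) €16.35: alcohol → 11.75% + 0% city = 11.75% → €1.921125
Bottle of gin (750 mL) €32.45: alcohol → 11.75% + 0% city = 11.75% → €3.812875
Sparkling wine €20.46: alcohol → 11.75% + 0% city = 11.75% → €2.40405
Craft lager (4-pack) €16.13: alcohol → 11.75% + 0% city = 11.75% → €1.895275
Camping tent (2-person) €202.61: sports equipment → 8% + 1.25% city = 9.25% → €18.741425
Umbrella €26.34: everything else → 7.75% + 2.75% city = 10.5% → €2.7657
Six-pack IPA €18.04: alcohol → 11.75% + 0% city = 11.75% → €2.1197
Dish soap €7.86: everything else → 7.75% + 2.75% city = 10.5% → €0.8253
Bottle of merlot €11.60: alcohol → 11.75% + 0% city = 11.75% → €1.363
Picture frame (8x10) €13.66: everything else → 7.75% + 2.75% city = 10.5% → €1.4343
Bottle of whiskey €63.96: alcohol → 11.75% + 0% city = 11.75% → €7.5153
Dress shirt €70.49: clothing & footwear → 0% + 0% city = 0% → €0.00
Unrounded tax sum = €44.79805 → €44.80

€44.80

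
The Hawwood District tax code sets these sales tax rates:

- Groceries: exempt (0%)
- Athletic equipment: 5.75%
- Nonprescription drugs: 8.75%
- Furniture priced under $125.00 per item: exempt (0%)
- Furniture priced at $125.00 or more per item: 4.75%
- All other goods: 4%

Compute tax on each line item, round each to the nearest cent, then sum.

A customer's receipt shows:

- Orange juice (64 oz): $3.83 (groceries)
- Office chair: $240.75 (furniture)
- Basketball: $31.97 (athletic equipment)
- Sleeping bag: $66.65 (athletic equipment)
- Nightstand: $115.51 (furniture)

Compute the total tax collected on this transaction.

Orange juice (64 oz) $3.83: groceries → 0% → $0.00
Office chair $240.75: furniture, $125.00 or more → 4.75% → $11.44
Basketball $31.97: athletic equipment → 5.75% → $1.84
Sleeping bag $66.65: athletic equipment → 5.75% → $3.83
Nightstand $115.51: furniture, under $125.00 → 0% → $0.00
Total tax = $11.44 + $1.84 + $3.83 = $17.11

$17.11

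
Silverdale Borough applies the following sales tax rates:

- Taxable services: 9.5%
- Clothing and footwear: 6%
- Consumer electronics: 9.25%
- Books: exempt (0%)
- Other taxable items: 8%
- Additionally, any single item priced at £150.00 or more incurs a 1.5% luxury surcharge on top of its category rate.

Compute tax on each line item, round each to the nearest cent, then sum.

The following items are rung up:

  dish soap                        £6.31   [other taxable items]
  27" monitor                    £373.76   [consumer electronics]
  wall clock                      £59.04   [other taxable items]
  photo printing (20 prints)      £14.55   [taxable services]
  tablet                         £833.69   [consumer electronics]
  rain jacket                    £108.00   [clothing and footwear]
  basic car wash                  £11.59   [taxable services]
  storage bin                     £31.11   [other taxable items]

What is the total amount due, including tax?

£1584.52

Dish soap £6.31: other taxable items → 8% → £0.50
27" monitor £373.76: consumer electronics → 9.25% + 1.5% surcharge = 10.75% → £40.18
Wall clock £59.04: other taxable items → 8% → £4.72
Photo printing (20 prints) £14.55: taxable services → 9.5% → £1.38
Tablet £833.69: consumer electronics → 9.25% + 1.5% surcharge = 10.75% → £89.62
Rain jacket £108.00: clothing and footwear → 6% → £6.48
Basic car wash £11.59: taxable services → 9.5% → £1.10
Storage bin £31.11: other taxable items → 8% → £2.49
Subtotal = £1438.05; tax = £146.47; total due = £1584.52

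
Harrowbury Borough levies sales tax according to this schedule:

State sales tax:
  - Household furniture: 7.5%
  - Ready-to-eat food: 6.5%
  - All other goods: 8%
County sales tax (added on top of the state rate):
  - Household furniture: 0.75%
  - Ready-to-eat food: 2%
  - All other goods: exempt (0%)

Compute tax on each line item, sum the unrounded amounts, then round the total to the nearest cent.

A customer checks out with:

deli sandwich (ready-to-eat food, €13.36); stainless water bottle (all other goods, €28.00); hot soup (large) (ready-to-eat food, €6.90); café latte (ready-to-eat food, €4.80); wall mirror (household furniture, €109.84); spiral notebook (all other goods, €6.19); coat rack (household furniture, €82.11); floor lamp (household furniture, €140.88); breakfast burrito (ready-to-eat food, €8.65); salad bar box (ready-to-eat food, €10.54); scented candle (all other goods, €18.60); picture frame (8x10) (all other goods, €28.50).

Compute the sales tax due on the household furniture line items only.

€27.46

Wall mirror €109.84: household furniture → 7.5% + 0.75% county = 8.25% → €9.0618
Coat rack €82.11: household furniture → 7.5% + 0.75% county = 8.25% → €6.774075
Floor lamp €140.88: household furniture → 7.5% + 0.75% county = 8.25% → €11.6226
Tax on household furniture: unrounded sum = €27.458475 → €27.46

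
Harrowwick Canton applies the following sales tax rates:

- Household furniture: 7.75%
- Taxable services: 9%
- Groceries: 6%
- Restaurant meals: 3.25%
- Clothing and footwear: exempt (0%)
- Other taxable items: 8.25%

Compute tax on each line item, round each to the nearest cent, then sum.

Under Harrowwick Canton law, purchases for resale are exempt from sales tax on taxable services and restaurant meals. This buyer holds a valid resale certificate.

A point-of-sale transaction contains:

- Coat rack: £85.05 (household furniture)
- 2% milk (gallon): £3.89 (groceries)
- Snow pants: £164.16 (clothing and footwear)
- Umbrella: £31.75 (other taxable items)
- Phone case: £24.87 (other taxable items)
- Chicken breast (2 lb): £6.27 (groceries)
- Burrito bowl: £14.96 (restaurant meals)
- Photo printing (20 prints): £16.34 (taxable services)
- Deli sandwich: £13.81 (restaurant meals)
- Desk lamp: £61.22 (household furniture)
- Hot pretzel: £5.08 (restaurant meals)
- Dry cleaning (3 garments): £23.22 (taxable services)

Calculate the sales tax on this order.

£16.61

Coat rack £85.05: household furniture → 7.75% → £6.59
2% milk (gallon) £3.89: groceries → 6% → £0.23
Snow pants £164.16: clothing and footwear → 0% → £0.00
Umbrella £31.75: other taxable items → 8.25% → £2.62
Phone case £24.87: other taxable items → 8.25% → £2.05
Chicken breast (2 lb) £6.27: groceries → 6% → £0.38
Burrito bowl £14.96: restaurant meals, buyer-exempt → 0% → £0.00
Photo printing (20 prints) £16.34: taxable services, buyer-exempt → 0% → £0.00
Deli sandwich £13.81: restaurant meals, buyer-exempt → 0% → £0.00
Desk lamp £61.22: household furniture → 7.75% → £4.74
Hot pretzel £5.08: restaurant meals, buyer-exempt → 0% → £0.00
Dry cleaning (3 garments) £23.22: taxable services, buyer-exempt → 0% → £0.00
Total tax = £6.59 + £0.23 + £2.62 + £2.05 + £0.38 + £4.74 = £16.61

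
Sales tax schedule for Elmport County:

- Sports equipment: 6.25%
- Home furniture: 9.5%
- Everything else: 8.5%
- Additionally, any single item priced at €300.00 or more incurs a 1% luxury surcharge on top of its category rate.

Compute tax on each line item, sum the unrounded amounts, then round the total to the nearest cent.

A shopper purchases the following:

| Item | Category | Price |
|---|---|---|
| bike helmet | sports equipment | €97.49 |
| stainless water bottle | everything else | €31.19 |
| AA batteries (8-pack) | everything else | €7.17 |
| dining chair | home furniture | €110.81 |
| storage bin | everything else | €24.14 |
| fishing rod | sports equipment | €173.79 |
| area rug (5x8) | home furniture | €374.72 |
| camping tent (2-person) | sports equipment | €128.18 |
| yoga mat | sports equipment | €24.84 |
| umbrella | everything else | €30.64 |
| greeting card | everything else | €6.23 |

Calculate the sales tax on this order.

Bike helmet €97.49: sports equipment → 6.25% → €6.093125
Stainless water bottle €31.19: everything else → 8.5% → €2.65115
AA batteries (8-pack) €7.17: everything else → 8.5% → €0.60945
Dining chair €110.81: home furniture → 9.5% → €10.52695
Storage bin €24.14: everything else → 8.5% → €2.0519
Fishing rod €173.79: sports equipment → 6.25% → €10.861875
Area rug (5x8) €374.72: home furniture → 9.5% + 1% surcharge = 10.5% → €39.3456
Camping tent (2-person) €128.18: sports equipment → 6.25% → €8.01125
Yoga mat €24.84: sports equipment → 6.25% → €1.5525
Umbrella €30.64: everything else → 8.5% → €2.6044
Greeting card €6.23: everything else → 8.5% → €0.52955
Unrounded tax sum = €84.83775 → €84.84

€84.84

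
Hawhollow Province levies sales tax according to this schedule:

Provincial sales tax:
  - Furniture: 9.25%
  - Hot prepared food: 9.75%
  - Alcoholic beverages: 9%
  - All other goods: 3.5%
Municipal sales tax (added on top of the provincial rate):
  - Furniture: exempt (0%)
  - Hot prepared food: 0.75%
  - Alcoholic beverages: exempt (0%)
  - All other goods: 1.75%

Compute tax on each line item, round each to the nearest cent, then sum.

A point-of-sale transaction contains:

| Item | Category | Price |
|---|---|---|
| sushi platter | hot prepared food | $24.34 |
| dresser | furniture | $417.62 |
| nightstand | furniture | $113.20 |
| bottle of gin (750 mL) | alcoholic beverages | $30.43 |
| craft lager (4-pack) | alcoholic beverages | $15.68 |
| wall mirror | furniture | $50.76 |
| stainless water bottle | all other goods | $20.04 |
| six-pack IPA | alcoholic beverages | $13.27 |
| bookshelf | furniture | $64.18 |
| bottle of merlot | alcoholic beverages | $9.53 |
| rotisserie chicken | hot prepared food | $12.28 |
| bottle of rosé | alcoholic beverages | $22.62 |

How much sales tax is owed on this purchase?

Sushi platter $24.34: hot prepared food → 9.75% + 0.75% municipal = 10.5% → $2.56
Dresser $417.62: furniture → 9.25% + 0% municipal = 9.25% → $38.63
Nightstand $113.20: furniture → 9.25% + 0% municipal = 9.25% → $10.47
Bottle of gin (750 mL) $30.43: alcoholic beverages → 9% + 0% municipal = 9% → $2.74
Craft lager (4-pack) $15.68: alcoholic beverages → 9% + 0% municipal = 9% → $1.41
Wall mirror $50.76: furniture → 9.25% + 0% municipal = 9.25% → $4.70
Stainless water bottle $20.04: all other goods → 3.5% + 1.75% municipal = 5.25% → $1.05
Six-pack IPA $13.27: alcoholic beverages → 9% + 0% municipal = 9% → $1.19
Bookshelf $64.18: furniture → 9.25% + 0% municipal = 9.25% → $5.94
Bottle of merlot $9.53: alcoholic beverages → 9% + 0% municipal = 9% → $0.86
Rotisserie chicken $12.28: hot prepared food → 9.75% + 0.75% municipal = 10.5% → $1.29
Bottle of rosé $22.62: alcoholic beverages → 9% + 0% municipal = 9% → $2.04
Total tax = $2.56 + $38.63 + $10.47 + $2.74 + $1.41 + $4.70 + $1.05 + $1.19 + $5.94 + $0.86 + $1.29 + $2.04 = $72.88

$72.88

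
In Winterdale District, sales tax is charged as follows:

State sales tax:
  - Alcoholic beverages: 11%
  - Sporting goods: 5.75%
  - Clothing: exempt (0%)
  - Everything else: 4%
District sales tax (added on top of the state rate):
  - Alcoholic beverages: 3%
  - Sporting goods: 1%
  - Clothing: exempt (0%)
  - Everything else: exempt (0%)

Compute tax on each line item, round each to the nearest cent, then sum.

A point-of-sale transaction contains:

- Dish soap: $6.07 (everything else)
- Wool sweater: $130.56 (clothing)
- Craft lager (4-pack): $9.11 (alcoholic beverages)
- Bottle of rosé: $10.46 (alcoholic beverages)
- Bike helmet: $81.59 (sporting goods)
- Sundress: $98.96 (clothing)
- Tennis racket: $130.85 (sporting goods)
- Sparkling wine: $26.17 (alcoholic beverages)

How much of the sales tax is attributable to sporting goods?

$14.34

Bike helmet $81.59: sporting goods → 5.75% + 1% district = 6.75% → $5.51
Tennis racket $130.85: sporting goods → 5.75% + 1% district = 6.75% → $8.83
Tax on sporting goods = $5.51 + $8.83 = $14.34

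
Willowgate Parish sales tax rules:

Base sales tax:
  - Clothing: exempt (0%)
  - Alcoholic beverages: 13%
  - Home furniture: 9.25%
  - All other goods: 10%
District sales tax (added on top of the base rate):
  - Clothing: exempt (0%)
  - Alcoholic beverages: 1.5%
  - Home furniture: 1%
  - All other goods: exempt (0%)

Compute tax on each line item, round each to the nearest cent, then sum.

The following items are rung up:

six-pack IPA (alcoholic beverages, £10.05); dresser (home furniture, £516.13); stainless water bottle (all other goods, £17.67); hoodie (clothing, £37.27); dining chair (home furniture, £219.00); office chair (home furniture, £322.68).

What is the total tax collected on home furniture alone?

£108.42

Dresser £516.13: home furniture → 9.25% + 1% district = 10.25% → £52.90
Dining chair £219.00: home furniture → 9.25% + 1% district = 10.25% → £22.45
Office chair £322.68: home furniture → 9.25% + 1% district = 10.25% → £33.07
Tax on home furniture = £52.90 + £22.45 + £33.07 = £108.42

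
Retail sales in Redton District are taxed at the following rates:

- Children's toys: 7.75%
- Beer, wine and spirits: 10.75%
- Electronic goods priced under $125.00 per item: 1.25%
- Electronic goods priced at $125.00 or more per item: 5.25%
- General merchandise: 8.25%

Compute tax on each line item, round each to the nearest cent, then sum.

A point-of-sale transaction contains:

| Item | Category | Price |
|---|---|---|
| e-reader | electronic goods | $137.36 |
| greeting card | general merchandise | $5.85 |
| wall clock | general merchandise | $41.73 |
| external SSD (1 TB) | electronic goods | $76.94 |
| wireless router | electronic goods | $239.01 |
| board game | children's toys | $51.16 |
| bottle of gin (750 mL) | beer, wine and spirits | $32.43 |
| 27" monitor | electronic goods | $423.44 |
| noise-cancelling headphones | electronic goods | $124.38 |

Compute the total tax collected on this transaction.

E-reader $137.36: electronic goods, $125.00 or more → 5.25% → $7.21
Greeting card $5.85: general merchandise → 8.25% → $0.48
Wall clock $41.73: general merchandise → 8.25% → $3.44
External SSD (1 TB) $76.94: electronic goods, under $125.00 → 1.25% → $0.96
Wireless router $239.01: electronic goods, $125.00 or more → 5.25% → $12.55
Board game $51.16: children's toys → 7.75% → $3.96
Bottle of gin (750 mL) $32.43: beer, wine and spirits → 10.75% → $3.49
27" monitor $423.44: electronic goods, $125.00 or more → 5.25% → $22.23
Noise-cancelling headphones $124.38: electronic goods, under $125.00 → 1.25% → $1.55
Total tax = $7.21 + $0.48 + $3.44 + $0.96 + $12.55 + $3.96 + $3.49 + $22.23 + $1.55 = $55.87

$55.87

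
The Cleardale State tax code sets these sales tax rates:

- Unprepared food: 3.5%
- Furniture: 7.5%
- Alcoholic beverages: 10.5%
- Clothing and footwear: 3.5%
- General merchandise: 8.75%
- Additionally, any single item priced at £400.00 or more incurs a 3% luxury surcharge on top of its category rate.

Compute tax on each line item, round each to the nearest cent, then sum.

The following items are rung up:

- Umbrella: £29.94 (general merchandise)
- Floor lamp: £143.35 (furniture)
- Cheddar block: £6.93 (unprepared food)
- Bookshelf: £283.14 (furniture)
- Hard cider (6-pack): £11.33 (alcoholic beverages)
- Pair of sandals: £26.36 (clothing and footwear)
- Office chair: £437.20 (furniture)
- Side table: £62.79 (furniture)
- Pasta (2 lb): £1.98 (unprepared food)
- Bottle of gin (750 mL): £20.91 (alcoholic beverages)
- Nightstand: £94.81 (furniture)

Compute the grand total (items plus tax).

£1215.70

Umbrella £29.94: general merchandise → 8.75% → £2.62
Floor lamp £143.35: furniture → 7.5% → £10.75
Cheddar block £6.93: unprepared food → 3.5% → £0.24
Bookshelf £283.14: furniture → 7.5% → £21.24
Hard cider (6-pack) £11.33: alcoholic beverages → 10.5% → £1.19
Pair of sandals £26.36: clothing and footwear → 3.5% → £0.92
Office chair £437.20: furniture → 7.5% + 3% surcharge = 10.5% → £45.91
Side table £62.79: furniture → 7.5% → £4.71
Pasta (2 lb) £1.98: unprepared food → 3.5% → £0.07
Bottle of gin (750 mL) £20.91: alcoholic beverages → 10.5% → £2.20
Nightstand £94.81: furniture → 7.5% → £7.11
Subtotal = £1118.74; tax = £96.96; total due = £1215.70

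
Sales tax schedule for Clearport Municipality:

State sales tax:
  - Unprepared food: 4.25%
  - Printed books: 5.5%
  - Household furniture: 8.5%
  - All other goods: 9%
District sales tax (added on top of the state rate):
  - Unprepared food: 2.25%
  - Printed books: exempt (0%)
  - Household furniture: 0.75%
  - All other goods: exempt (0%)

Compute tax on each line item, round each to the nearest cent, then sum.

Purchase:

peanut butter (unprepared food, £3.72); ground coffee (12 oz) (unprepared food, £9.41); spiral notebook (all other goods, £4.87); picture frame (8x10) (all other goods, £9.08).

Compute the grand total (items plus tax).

Peanut butter £3.72: unprepared food → 4.25% + 2.25% district = 6.5% → £0.24
Ground coffee (12 oz) £9.41: unprepared food → 4.25% + 2.25% district = 6.5% → £0.61
Spiral notebook £4.87: all other goods → 9% + 0% district = 9% → £0.44
Picture frame (8x10) £9.08: all other goods → 9% + 0% district = 9% → £0.82
Subtotal = £27.08; tax = £2.11; total due = £29.19

£29.19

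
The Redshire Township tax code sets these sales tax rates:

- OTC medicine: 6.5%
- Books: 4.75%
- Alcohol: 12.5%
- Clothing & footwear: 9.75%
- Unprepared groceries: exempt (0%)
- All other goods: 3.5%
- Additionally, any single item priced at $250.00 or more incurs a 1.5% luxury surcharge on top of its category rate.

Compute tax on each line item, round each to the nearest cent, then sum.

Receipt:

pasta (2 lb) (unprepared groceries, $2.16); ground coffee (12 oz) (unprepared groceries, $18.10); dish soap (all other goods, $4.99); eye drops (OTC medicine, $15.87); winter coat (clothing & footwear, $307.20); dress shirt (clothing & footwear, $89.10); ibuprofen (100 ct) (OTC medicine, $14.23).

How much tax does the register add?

Pasta (2 lb) $2.16: unprepared groceries → 0% → $0.00
Ground coffee (12 oz) $18.10: unprepared groceries → 0% → $0.00
Dish soap $4.99: all other goods → 3.5% → $0.17
Eye drops $15.87: OTC medicine → 6.5% → $1.03
Winter coat $307.20: clothing & footwear → 9.75% + 1.5% surcharge = 11.25% → $34.56
Dress shirt $89.10: clothing & footwear → 9.75% → $8.69
Ibuprofen (100 ct) $14.23: OTC medicine → 6.5% → $0.92
Total tax = $0.17 + $1.03 + $34.56 + $8.69 + $0.92 = $45.37

$45.37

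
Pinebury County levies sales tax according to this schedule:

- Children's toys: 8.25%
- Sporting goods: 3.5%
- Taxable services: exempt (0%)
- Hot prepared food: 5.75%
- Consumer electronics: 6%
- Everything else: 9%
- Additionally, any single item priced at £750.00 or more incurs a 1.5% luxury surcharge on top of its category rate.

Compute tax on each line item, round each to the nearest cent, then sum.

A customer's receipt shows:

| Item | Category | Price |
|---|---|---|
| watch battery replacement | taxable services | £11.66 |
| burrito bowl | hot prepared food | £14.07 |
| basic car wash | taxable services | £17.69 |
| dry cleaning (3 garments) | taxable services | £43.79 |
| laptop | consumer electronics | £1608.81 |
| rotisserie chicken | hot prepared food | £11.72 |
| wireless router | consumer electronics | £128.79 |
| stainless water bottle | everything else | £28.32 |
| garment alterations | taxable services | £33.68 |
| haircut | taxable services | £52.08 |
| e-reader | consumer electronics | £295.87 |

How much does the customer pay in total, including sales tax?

Watch battery replacement £11.66: taxable services → 0% → £0.00
Burrito bowl £14.07: hot prepared food → 5.75% → £0.81
Basic car wash £17.69: taxable services → 0% → £0.00
Dry cleaning (3 garments) £43.79: taxable services → 0% → £0.00
Laptop £1608.81: consumer electronics → 6% + 1.5% surcharge = 7.5% → £120.66
Rotisserie chicken £11.72: hot prepared food → 5.75% → £0.67
Wireless router £128.79: consumer electronics → 6% → £7.73
Stainless water bottle £28.32: everything else → 9% → £2.55
Garment alterations £33.68: taxable services → 0% → £0.00
Haircut £52.08: taxable services → 0% → £0.00
E-reader £295.87: consumer electronics → 6% → £17.75
Subtotal = £2246.48; tax = £150.17; total due = £2396.65

£2396.65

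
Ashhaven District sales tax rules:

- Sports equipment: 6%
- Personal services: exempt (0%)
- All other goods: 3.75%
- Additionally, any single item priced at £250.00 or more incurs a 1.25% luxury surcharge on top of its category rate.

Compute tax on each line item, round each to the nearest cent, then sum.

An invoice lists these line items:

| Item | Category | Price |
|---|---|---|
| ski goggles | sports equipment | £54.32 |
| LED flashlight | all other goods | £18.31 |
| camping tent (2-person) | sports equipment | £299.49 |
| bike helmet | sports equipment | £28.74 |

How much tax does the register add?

£27.38

Ski goggles £54.32: sports equipment → 6% → £3.26
LED flashlight £18.31: all other goods → 3.75% → £0.69
Camping tent (2-person) £299.49: sports equipment → 6% + 1.25% surcharge = 7.25% → £21.71
Bike helmet £28.74: sports equipment → 6% → £1.72
Total tax = £3.26 + £0.69 + £21.71 + £1.72 = £27.38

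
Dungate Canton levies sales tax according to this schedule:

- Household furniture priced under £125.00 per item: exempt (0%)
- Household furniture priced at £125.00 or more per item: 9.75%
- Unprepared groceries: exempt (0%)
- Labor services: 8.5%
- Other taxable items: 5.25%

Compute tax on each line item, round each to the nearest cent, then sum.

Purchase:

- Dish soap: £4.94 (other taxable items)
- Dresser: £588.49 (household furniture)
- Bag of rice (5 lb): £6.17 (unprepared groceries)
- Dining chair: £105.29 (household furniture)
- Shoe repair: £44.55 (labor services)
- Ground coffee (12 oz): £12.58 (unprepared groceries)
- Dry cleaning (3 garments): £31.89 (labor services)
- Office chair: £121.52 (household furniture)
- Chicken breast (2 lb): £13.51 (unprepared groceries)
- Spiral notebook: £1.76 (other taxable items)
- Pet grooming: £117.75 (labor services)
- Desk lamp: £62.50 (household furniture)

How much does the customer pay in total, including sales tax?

Dish soap £4.94: other taxable items → 5.25% → £0.26
Dresser £588.49: household furniture, £125.00 or more → 9.75% → £57.38
Bag of rice (5 lb) £6.17: unprepared groceries → 0% → £0.00
Dining chair £105.29: household furniture, under £125.00 → 0% → £0.00
Shoe repair £44.55: labor services → 8.5% → £3.79
Ground coffee (12 oz) £12.58: unprepared groceries → 0% → £0.00
Dry cleaning (3 garments) £31.89: labor services → 8.5% → £2.71
Office chair £121.52: household furniture, under £125.00 → 0% → £0.00
Chicken breast (2 lb) £13.51: unprepared groceries → 0% → £0.00
Spiral notebook £1.76: other taxable items → 5.25% → £0.09
Pet grooming £117.75: labor services → 8.5% → £10.01
Desk lamp £62.50: household furniture, under £125.00 → 0% → £0.00
Subtotal = £1110.95; tax = £74.24; total due = £1185.19

£1185.19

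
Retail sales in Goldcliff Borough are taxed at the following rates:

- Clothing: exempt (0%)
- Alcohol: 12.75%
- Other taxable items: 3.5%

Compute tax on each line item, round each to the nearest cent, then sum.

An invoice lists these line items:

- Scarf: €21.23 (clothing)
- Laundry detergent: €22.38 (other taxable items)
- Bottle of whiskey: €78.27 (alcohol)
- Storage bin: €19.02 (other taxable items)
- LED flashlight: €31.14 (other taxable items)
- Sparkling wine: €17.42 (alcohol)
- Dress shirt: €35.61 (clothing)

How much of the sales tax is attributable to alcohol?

€12.20

Bottle of whiskey €78.27: alcohol → 12.75% → €9.98
Sparkling wine €17.42: alcohol → 12.75% → €2.22
Tax on alcohol = €9.98 + €2.22 = €12.20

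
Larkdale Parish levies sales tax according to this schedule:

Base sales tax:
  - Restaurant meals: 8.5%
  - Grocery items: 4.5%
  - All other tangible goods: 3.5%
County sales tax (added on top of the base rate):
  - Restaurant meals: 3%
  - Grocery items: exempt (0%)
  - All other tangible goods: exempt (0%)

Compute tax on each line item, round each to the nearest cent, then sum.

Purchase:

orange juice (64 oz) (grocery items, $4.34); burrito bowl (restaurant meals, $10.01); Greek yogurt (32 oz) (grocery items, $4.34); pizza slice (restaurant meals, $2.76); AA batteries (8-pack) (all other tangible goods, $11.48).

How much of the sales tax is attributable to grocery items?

$0.40

Orange juice (64 oz) $4.34: grocery items → 4.5% + 0% county = 4.5% → $0.20
Greek yogurt (32 oz) $4.34: grocery items → 4.5% + 0% county = 4.5% → $0.20
Tax on grocery items = $0.20 + $0.20 = $0.40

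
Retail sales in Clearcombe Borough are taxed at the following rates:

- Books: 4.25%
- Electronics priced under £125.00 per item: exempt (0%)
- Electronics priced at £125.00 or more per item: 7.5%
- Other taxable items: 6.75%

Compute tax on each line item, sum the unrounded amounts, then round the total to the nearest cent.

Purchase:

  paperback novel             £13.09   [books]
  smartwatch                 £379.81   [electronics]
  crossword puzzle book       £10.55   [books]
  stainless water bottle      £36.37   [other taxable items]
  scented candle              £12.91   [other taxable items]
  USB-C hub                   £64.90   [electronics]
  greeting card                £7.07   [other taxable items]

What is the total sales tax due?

£33.29

Paperback novel £13.09: books → 4.25% → £0.556325
Smartwatch £379.81: electronics, £125.00 or more → 7.5% → £28.48575
Crossword puzzle book £10.55: books → 4.25% → £0.448375
Stainless water bottle £36.37: other taxable items → 6.75% → £2.454975
Scented candle £12.91: other taxable items → 6.75% → £0.871425
USB-C hub £64.90: electronics, under £125.00 → 0% → £0.00
Greeting card £7.07: other taxable items → 6.75% → £0.477225
Unrounded tax sum = £33.294075 → £33.29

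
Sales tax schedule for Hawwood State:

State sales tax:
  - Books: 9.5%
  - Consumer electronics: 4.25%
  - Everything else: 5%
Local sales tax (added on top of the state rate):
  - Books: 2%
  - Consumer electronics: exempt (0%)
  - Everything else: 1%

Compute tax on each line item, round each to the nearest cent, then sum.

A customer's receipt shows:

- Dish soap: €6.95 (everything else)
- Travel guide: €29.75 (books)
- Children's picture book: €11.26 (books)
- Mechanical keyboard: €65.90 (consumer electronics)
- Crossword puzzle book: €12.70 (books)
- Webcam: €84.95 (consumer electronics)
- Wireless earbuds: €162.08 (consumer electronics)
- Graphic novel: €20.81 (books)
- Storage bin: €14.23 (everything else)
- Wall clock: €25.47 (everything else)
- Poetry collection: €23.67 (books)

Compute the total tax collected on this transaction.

€27.38

Dish soap €6.95: everything else → 5% + 1% local = 6% → €0.42
Travel guide €29.75: books → 9.5% + 2% local = 11.5% → €3.42
Children's picture book €11.26: books → 9.5% + 2% local = 11.5% → €1.29
Mechanical keyboard €65.90: consumer electronics → 4.25% + 0% local = 4.25% → €2.80
Crossword puzzle book €12.70: books → 9.5% + 2% local = 11.5% → €1.46
Webcam €84.95: consumer electronics → 4.25% + 0% local = 4.25% → €3.61
Wireless earbuds €162.08: consumer electronics → 4.25% + 0% local = 4.25% → €6.89
Graphic novel €20.81: books → 9.5% + 2% local = 11.5% → €2.39
Storage bin €14.23: everything else → 5% + 1% local = 6% → €0.85
Wall clock €25.47: everything else → 5% + 1% local = 6% → €1.53
Poetry collection €23.67: books → 9.5% + 2% local = 11.5% → €2.72
Total tax = €0.42 + €3.42 + €1.29 + €2.80 + €1.46 + €3.61 + €6.89 + €2.39 + €0.85 + €1.53 + €2.72 = €27.38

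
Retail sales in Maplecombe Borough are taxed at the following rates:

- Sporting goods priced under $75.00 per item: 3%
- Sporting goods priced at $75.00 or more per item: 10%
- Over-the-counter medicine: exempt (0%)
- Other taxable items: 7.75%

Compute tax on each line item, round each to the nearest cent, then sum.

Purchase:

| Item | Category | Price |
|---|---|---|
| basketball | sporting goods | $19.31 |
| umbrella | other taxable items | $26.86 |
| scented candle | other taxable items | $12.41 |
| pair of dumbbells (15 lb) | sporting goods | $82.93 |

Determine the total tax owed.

$11.91

Basketball $19.31: sporting goods, under $75.00 → 3% → $0.58
Umbrella $26.86: other taxable items → 7.75% → $2.08
Scented candle $12.41: other taxable items → 7.75% → $0.96
Pair of dumbbells (15 lb) $82.93: sporting goods, $75.00 or more → 10% → $8.29
Total tax = $0.58 + $2.08 + $0.96 + $8.29 = $11.91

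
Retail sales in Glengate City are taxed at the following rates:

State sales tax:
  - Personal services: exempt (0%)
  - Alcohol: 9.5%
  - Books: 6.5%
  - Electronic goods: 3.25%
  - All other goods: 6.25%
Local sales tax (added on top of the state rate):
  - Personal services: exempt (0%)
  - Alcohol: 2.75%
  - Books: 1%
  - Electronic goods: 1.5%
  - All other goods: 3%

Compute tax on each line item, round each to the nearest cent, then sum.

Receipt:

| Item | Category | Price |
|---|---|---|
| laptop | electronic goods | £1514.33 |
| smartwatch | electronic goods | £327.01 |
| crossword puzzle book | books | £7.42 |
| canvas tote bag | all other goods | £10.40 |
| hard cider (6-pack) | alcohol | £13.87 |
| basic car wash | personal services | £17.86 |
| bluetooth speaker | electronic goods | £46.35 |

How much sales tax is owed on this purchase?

£92.88

Laptop £1514.33: electronic goods → 3.25% + 1.5% local = 4.75% → £71.93
Smartwatch £327.01: electronic goods → 3.25% + 1.5% local = 4.75% → £15.53
Crossword puzzle book £7.42: books → 6.5% + 1% local = 7.5% → £0.56
Canvas tote bag £10.40: all other goods → 6.25% + 3% local = 9.25% → £0.96
Hard cider (6-pack) £13.87: alcohol → 9.5% + 2.75% local = 12.25% → £1.70
Basic car wash £17.86: personal services → 0% + 0% local = 0% → £0.00
Bluetooth speaker £46.35: electronic goods → 3.25% + 1.5% local = 4.75% → £2.20
Total tax = £71.93 + £15.53 + £0.56 + £0.96 + £1.70 + £2.20 = £92.88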